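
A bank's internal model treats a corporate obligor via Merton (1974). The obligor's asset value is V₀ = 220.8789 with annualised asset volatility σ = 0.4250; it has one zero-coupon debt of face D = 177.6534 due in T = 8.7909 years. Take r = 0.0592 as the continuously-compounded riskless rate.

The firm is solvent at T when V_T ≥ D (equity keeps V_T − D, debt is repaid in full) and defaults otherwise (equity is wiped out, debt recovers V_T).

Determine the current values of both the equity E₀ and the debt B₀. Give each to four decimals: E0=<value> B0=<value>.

d₁ = [ln(V₀/D) + (r + σ²/2)T] / (σ√T)
   = [ln(220.8789/177.6534) + (0.0592 + 0.5·0.4250²)·8.7909] / (0.4250·√8.7909)
   = [0.217780 + 1.314349] / 1.260102 = 1.215878
d₂ = d₁ − σ√T = 1.215878 − 1.260102 = -0.044224
N(d₁) = 0.887984,  N(d₂) = 0.482363,  e^(−rT) = 0.594270
E₀ = V₀·N(d₁) − D·e^(−rT)·N(d₂)
   = 220.8789·0.887984 − 177.6534·0.594270·0.482363 = 145.211946
B₀ = V₀ − E₀ = 220.8789 − 145.211946 = 75.666954

E0=145.2119 B0=75.6670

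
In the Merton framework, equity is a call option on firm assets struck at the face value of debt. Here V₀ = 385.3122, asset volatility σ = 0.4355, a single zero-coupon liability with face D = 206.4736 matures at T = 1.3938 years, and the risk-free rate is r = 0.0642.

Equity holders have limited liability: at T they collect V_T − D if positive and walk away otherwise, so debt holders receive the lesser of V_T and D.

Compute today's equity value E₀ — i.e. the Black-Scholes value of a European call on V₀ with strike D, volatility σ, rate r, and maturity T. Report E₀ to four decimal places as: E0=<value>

E0=201.6183

d₁ = [ln(V₀/D) + (r + σ²/2)T] / (σ√T)
   = [ln(385.3122/206.4736) + (0.0642 + 0.5·0.4355²)·1.3938] / (0.4355·√1.3938)
   = [0.623881 + 0.221656] / 0.514148 = 1.644540
d₂ = d₁ − σ√T = 1.644540 − 0.514148 = 1.130392
N(d₁) = 0.949968,  N(d₂) = 0.870844,  e^(−rT) = 0.914405
E₀ = V₀·N(d₁) − D·e^(−rT)·N(d₂)
   = 385.3122·0.949968 − 206.4736·0.914405·0.870844 = 201.618315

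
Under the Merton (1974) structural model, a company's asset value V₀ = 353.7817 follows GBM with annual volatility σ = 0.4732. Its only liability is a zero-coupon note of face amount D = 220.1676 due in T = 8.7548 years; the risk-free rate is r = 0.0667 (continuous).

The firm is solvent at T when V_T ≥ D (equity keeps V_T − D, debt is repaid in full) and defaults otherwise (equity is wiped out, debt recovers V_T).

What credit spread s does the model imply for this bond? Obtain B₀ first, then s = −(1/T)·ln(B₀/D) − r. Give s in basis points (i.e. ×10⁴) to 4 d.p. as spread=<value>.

d₁ = [ln(V₀/D) + (r + σ²/2)T] / (σ√T)
   = [ln(353.7817/220.1676) + (0.0667 + 0.5·0.4732²)·8.7548] / (0.4732·√8.7548)
   = [0.474291 + 1.564125] / 1.400128 = 1.455878
d₂ = d₁ − σ√T = 1.455878 − 1.400128 = 0.055749
N(d₁) = 0.927287,  N(d₂) = 0.522229,  e^(−rT) = 0.557694
E₀ = V₀·N(d₁) − D·e^(−rT)·N(d₂)
   = 353.7817·0.927287 − 220.1676·0.557694·0.522229 = 263.934595
B₀ = V₀ − E₀ = 353.7817 − 263.934595 = 89.847105
spread = −(1/T)·ln(B₀/D) − r = −(1/8.7548)·ln(89.847105/220.1676) − 0.0667 = 0.03567580
in basis points: 0.03567580 × 10⁴ = 356.7580 bp

spread=356.7580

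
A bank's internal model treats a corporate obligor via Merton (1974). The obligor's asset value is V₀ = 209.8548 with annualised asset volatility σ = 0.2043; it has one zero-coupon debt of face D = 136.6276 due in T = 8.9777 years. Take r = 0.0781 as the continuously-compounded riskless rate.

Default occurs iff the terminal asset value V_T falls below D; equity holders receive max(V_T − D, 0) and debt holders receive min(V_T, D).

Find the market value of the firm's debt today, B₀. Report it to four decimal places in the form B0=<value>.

d₁ = [ln(V₀/D) + (r + σ²/2)T] / (σ√T)
   = [ln(209.8548/136.6276) + (0.0781 + 0.5·0.2043²)·8.9777] / (0.2043·√8.9777)
   = [0.429157 + 0.888516] / 0.612140 = 2.152567
d₂ = d₁ − σ√T = 2.152567 − 0.612140 = 1.540427
N(d₁) = 0.984324,  N(d₂) = 0.938272,  e^(−rT) = 0.496010
E₀ = V₀·N(d₁) − D·e^(−rT)·N(d₂)
   = 209.8548·0.984324 − 136.6276·0.496010·0.938272 = 142.979568
B₀ = V₀ − E₀ = 209.8548 − 142.979568 = 66.875232

B0=66.8752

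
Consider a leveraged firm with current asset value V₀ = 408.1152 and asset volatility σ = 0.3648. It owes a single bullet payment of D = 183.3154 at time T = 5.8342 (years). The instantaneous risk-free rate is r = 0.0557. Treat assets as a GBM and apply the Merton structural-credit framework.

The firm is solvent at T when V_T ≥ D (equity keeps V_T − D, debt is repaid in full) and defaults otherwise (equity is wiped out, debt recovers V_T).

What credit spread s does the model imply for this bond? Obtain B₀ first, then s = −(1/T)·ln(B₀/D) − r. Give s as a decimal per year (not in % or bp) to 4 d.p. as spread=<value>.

spread=0.0123

d₁ = [ln(V₀/D) + (r + σ²/2)T] / (σ√T)
   = [ln(408.1152/183.3154) + (0.0557 + 0.5·0.3648²)·5.8342] / (0.3648·√5.8342)
   = [0.800341 + 0.713170] / 0.881141 = 1.717672
d₂ = d₁ − σ√T = 1.717672 − 0.881141 = 0.836530
N(d₁) = 0.957072,  N(d₂) = 0.798572,  e^(−rT) = 0.722553
E₀ = V₀·N(d₁) − D·e^(−rT)·N(d₂)
   = 408.1152·0.957072 − 183.3154·0.722553·0.798572 = 284.820677
B₀ = V₀ − E₀ = 408.1152 − 284.820677 = 123.294523
spread = −(1/T)·ln(B₀/D) − r = −(1/5.8342)·ln(123.294523/183.3154) − 0.0557 = 0.01228399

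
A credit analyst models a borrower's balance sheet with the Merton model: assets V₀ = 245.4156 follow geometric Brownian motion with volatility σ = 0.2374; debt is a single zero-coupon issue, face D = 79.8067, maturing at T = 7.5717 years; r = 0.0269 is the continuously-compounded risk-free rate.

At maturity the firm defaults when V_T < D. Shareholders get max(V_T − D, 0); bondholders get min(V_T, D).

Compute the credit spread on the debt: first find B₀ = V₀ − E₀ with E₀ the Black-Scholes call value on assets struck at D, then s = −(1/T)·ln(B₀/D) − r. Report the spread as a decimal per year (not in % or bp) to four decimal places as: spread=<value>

d₁ = [ln(V₀/D) + (r + σ²/2)T] / (σ√T)
   = [ln(245.4156/79.8067) + (0.0269 + 0.5·0.2374²)·7.5717] / (0.2374·√7.5717)
   = [1.123346 + 0.417045] / 0.653247 = 2.358052
d₂ = d₁ − σ√T = 2.358052 − 0.653247 = 1.704805
N(d₁) = 0.990814,  N(d₂) = 0.955885,  e^(−rT) = 0.815724
E₀ = V₀·N(d₁) − D·e^(−rT)·N(d₂)
   = 245.4156·0.990814 − 79.8067·0.815724·0.955885 = 180.932973
B₀ = V₀ − E₀ = 245.4156 − 180.932973 = 64.482627
spread = −(1/T)·ln(B₀/D) − r = −(1/7.5717)·ln(64.482627/79.8067) − 0.0269 = 0.00125902

spread=0.0013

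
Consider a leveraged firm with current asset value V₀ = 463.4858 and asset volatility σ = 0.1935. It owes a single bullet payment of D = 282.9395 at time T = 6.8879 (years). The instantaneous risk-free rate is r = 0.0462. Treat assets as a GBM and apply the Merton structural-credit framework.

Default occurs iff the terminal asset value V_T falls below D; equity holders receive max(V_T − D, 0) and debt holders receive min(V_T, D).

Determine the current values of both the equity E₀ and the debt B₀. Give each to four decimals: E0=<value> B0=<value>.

E0=261.2365 B0=202.2493

d₁ = [ln(V₀/D) + (r + σ²/2)T] / (σ√T)
   = [ln(463.4858/282.9395) + (0.0462 + 0.5·0.1935²)·6.8879] / (0.1935·√6.8879)
   = [0.493543 + 0.447170] / 0.507837 = 1.852391
d₂ = d₁ − σ√T = 1.852391 − 0.507837 = 1.344554
N(d₁) = 0.968015,  N(d₂) = 0.910615,  e^(−rT) = 0.727442
E₀ = V₀·N(d₁) − D·e^(−rT)·N(d₂)
   = 463.4858·0.968015 − 282.9395·0.727442·0.910615 = 261.236533
B₀ = V₀ − E₀ = 463.4858 − 261.236533 = 202.249267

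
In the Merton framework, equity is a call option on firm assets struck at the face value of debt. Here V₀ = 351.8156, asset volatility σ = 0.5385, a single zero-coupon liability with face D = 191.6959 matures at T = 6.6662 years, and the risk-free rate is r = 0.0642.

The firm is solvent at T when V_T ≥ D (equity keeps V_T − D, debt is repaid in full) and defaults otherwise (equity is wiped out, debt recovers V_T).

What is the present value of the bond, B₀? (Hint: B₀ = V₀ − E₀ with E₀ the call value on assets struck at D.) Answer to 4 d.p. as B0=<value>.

B0=91.3134

d₁ = [ln(V₀/D) + (r + σ²/2)T] / (σ√T)
   = [ln(351.8156/191.6959) + (0.0642 + 0.5·0.5385²)·6.6662] / (0.5385·√6.6662)
   = [0.607197 + 1.394510] / 1.390352 = 1.439712
d₂ = d₁ − σ√T = 1.439712 − 1.390352 = 0.049360
N(d₁) = 0.925026,  N(d₂) = 0.519684,  e^(−rT) = 0.651831
E₀ = V₀·N(d₁) − D·e^(−rT)·N(d₂)
   = 351.8156·0.925026 − 191.6959·0.651831·0.519684 = 260.502222
B₀ = V₀ − E₀ = 351.8156 − 260.502222 = 91.313378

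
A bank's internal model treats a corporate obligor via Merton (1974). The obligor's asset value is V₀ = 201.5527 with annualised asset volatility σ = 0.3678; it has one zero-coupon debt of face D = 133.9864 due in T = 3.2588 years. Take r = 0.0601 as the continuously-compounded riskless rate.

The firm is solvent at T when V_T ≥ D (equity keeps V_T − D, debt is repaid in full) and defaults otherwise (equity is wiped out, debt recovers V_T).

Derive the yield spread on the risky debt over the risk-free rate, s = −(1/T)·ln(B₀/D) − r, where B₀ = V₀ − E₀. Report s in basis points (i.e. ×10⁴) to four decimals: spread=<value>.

spread=274.6711

d₁ = [ln(V₀/D) + (r + σ²/2)T] / (σ√T)
   = [ln(201.5527/133.9864) + (0.0601 + 0.5·0.3678²)·3.2588] / (0.3678·√3.2588)
   = [0.408313 + 0.416274] / 0.663958 = 1.241926
d₂ = d₁ − σ√T = 1.241926 − 0.663958 = 0.577968
N(d₁) = 0.892868,  N(d₂) = 0.718357,  e^(−rT) = 0.822132
E₀ = V₀·N(d₁) − D·e^(−rT)·N(d₂)
   = 201.5527·0.892868 − 133.9864·0.822132·0.718357 = 100.829657
B₀ = V₀ − E₀ = 201.5527 − 100.829657 = 100.723043
spread = −(1/T)·ln(B₀/D) − r = −(1/3.2588)·ln(100.723043/133.9864) − 0.0601 = 0.02746711
in basis points: 0.02746711 × 10⁴ = 274.6711 bp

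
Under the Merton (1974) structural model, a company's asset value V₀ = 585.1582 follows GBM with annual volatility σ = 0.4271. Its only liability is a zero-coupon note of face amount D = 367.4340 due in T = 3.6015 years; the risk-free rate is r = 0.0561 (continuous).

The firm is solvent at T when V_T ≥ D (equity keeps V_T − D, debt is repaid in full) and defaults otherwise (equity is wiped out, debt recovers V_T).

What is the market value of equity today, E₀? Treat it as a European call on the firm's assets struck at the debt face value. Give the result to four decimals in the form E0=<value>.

d₁ = [ln(V₀/D) + (r + σ²/2)T] / (σ√T)
   = [ln(585.1582/367.4340) + (0.0561 + 0.5·0.4271²)·3.6015] / (0.4271·√3.6015)
   = [0.465339 + 0.530527] / 0.810534 = 1.228653
d₂ = d₁ − σ√T = 1.228653 − 0.810534 = 0.418119
N(d₁) = 0.890399,  N(d₂) = 0.662070,  e^(−rT) = 0.817059
E₀ = V₀·N(d₁) − D·e^(−rT)·N(d₂)
   = 585.1582·0.890399 − 367.4340·0.817059·0.662070 = 322.260842

E0=322.2608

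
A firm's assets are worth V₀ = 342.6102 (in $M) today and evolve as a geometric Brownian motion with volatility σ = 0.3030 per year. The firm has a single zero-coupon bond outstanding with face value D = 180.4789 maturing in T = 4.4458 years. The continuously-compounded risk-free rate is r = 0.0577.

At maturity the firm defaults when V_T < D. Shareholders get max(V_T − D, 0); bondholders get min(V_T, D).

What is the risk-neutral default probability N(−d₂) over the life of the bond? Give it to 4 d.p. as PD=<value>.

PD=0.1389

d₁ = [ln(V₀/D) + (r + σ²/2)T] / (σ√T)
   = [ln(342.6102/180.4789) + (0.0577 + 0.5·0.3030²)·4.4458] / (0.3030·√4.4458)
   = [0.640979 + 0.460605] / 0.638877 = 1.724250
d₂ = d₁ − σ√T = 1.724250 − 0.638877 = 1.085372
risk-neutral PD = N(−d₂) = N(-1.085372) = 0.138878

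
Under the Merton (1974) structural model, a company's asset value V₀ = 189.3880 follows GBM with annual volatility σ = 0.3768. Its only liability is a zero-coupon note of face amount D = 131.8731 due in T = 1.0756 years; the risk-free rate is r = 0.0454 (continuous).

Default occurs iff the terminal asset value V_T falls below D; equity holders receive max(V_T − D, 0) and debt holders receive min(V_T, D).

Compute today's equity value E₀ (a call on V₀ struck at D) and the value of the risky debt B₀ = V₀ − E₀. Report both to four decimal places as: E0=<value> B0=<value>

d₁ = [ln(V₀/D) + (r + σ²/2)T] / (σ√T)
   = [ln(189.3880/131.8731) + (0.0454 + 0.5·0.3768²)·1.0756] / (0.3768·√1.0756)
   = [0.361958 + 0.125188] / 0.390784 = 1.246587
d₂ = d₁ − σ√T = 1.246587 − 0.390784 = 0.855804
N(d₁) = 0.893726,  N(d₂) = 0.803947,  e^(−rT) = 0.952341
E₀ = V₀·N(d₁) − D·e^(−rT)·N(d₂)
   = 189.3880·0.893726 − 131.8731·0.952341·0.803947 = 68.294708
B₀ = V₀ − E₀ = 189.3880 − 68.294708 = 121.093292

E0=68.2947 B0=121.0933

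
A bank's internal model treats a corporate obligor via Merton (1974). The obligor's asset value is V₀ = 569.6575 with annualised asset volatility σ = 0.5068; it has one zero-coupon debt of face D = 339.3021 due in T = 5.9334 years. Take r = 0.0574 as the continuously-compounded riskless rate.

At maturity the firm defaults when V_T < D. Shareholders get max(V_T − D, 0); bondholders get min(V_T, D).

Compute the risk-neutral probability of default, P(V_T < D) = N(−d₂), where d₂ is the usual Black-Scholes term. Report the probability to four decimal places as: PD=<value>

PD=0.4688

d₁ = [ln(V₀/D) + (r + σ²/2)T] / (σ√T)
   = [ln(569.6575/339.3021) + (0.0574 + 0.5·0.5068²)·5.9334] / (0.5068·√5.9334)
   = [0.518144 + 1.102563] / 1.234492 = 1.312853
d₂ = d₁ − σ√T = 1.312853 − 1.234492 = 0.078361
risk-neutral PD = N(−d₂) = N(-0.078361) = 0.468771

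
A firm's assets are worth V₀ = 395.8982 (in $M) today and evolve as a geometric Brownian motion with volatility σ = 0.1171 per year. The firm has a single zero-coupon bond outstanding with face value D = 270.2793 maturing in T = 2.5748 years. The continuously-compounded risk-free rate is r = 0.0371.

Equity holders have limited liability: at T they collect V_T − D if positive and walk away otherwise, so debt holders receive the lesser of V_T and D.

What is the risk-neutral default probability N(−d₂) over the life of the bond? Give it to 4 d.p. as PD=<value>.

PD=0.0072

d₁ = [ln(V₀/D) + (r + σ²/2)T] / (σ√T)
   = [ln(395.8982/270.2793) + (0.0371 + 0.5·0.1171²)·2.5748] / (0.1171·√2.5748)
   = [0.381701 + 0.113178] / 0.187901 = 2.633728
d₂ = d₁ − σ√T = 2.633728 − 0.187901 = 2.445828
risk-neutral PD = N(−d₂) = N(-2.445828) = 0.007226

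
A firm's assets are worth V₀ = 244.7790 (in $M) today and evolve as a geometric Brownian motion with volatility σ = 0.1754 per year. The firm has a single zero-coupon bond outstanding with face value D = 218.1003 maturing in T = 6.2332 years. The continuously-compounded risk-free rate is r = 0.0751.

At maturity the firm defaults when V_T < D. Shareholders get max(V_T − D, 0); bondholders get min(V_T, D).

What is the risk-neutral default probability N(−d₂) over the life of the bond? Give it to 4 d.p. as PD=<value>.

PD=0.1327

d₁ = [ln(V₀/D) + (r + σ²/2)T] / (σ√T)
   = [ln(244.7790/218.1003) + (0.0751 + 0.5·0.1754²)·6.2332] / (0.1754·√6.2332)
   = [0.115401 + 0.563996] / 0.437910 = 1.551452
d₂ = d₁ − σ√T = 1.551452 − 0.437910 = 1.113542
risk-neutral PD = N(−d₂) = N(-1.113542) = 0.132738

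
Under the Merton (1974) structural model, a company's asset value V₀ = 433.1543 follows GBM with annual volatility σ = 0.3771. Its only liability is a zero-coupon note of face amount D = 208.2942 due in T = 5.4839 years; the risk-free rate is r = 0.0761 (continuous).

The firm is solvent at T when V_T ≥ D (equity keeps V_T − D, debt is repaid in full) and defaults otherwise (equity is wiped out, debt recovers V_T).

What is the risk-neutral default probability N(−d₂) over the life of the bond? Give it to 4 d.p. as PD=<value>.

d₁ = [ln(V₀/D) + (r + σ²/2)T] / (σ√T)
   = [ln(433.1543/208.2942) + (0.0761 + 0.5·0.3771²)·5.4839] / (0.3771·√5.4839)
   = [0.732143 + 0.807242] / 0.883083 = 1.743195
d₂ = d₁ − σ√T = 1.743195 − 0.883083 = 0.860112
risk-neutral PD = N(−d₂) = N(-0.860112) = 0.194864

PD=0.1949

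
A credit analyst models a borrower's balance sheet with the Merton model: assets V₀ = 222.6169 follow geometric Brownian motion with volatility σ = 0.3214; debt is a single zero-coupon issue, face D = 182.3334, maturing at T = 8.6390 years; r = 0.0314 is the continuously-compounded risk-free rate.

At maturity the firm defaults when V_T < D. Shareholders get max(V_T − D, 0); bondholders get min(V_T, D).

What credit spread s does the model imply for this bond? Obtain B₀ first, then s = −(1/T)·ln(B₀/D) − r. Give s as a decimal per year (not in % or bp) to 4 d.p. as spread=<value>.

d₁ = [ln(V₀/D) + (r + σ²/2)T] / (σ√T)
   = [ln(222.6169/182.3334) + (0.0314 + 0.5·0.3214²)·8.6390] / (0.3214·√8.6390)
   = [0.199615 + 0.717460] / 0.944665 = 0.970795
d₂ = d₁ − σ√T = 0.970795 − 0.944665 = 0.026130
N(d₁) = 0.834175,  N(d₂) = 0.510423,  e^(−rT) = 0.762415
E₀ = V₀·N(d₁) − D·e^(−rT)·N(d₂)
   = 222.6169·0.834175 − 182.3334·0.762415·0.510423 = 114.745586
B₀ = V₀ − E₀ = 222.6169 − 114.745586 = 107.871314
spread = −(1/T)·ln(B₀/D) − r = −(1/8.6390)·ln(107.871314/182.3334) − 0.0314 = 0.02935910

spread=0.0294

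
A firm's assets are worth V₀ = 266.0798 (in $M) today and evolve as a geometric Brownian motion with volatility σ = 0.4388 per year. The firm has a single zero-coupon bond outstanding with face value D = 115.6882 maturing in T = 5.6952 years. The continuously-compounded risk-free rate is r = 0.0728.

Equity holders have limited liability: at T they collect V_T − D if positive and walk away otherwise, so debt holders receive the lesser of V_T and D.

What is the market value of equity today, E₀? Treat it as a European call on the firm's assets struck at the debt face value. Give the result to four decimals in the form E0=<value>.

E0=197.4373

d₁ = [ln(V₀/D) + (r + σ²/2)T] / (σ√T)
   = [ln(266.0798/115.6882) + (0.0728 + 0.5·0.4388²)·5.6952] / (0.4388·√5.6952)
   = [0.832898 + 0.962903] / 1.047179 = 1.714893
d₂ = d₁ − σ√T = 1.714893 − 1.047179 = 0.667713
N(d₁) = 0.956818,  N(d₂) = 0.747842,  e^(−rT) = 0.660597
E₀ = V₀·N(d₁) − D·e^(−rT)·N(d₂)
   = 266.0798·0.956818 − 115.6882·0.660597·0.747842 = 197.437267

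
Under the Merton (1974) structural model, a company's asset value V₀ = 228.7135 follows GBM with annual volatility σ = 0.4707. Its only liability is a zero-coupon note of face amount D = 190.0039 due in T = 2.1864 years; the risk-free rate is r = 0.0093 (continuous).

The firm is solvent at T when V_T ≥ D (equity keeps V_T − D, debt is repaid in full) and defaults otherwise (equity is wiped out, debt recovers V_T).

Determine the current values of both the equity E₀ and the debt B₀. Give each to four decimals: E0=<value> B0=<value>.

d₁ = [ln(V₀/D) + (r + σ²/2)T] / (σ√T)
   = [ln(228.7135/190.0039) + (0.0093 + 0.5·0.4707²)·2.1864] / (0.4707·√2.1864)
   = [0.185426 + 0.262541] / 0.696000 = 0.643631
d₂ = d₁ − σ√T = 0.643631 − 0.696000 = -0.052369
N(d₁) = 0.740093,  N(d₂) = 0.479117,  e^(−rT) = 0.979872
E₀ = V₀·N(d₁) − D·e^(−rT)·N(d₂)
   = 228.7135·0.740093 − 190.0039·0.979872·0.479117 = 80.067338
B₀ = V₀ − E₀ = 228.7135 − 80.067338 = 148.646162

E0=80.0673 B0=148.6462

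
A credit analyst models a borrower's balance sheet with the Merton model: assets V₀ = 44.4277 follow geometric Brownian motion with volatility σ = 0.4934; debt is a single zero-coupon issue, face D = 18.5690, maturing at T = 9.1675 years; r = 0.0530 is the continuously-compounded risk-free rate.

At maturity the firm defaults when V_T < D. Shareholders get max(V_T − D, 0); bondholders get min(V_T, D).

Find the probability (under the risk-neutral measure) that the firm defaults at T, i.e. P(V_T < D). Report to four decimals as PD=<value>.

PD=0.4356

d₁ = [ln(V₀/D) + (r + σ²/2)T] / (σ√T)
   = [ln(44.4277/18.5690) + (0.0530 + 0.5·0.4934²)·9.1675] / (0.4934·√9.1675)
   = [0.872370 + 1.601762] / 1.493911 = 1.656144
d₂ = d₁ − σ√T = 1.656144 − 1.493911 = 0.162234
risk-neutral PD = N(−d₂) = N(-0.162234) = 0.435561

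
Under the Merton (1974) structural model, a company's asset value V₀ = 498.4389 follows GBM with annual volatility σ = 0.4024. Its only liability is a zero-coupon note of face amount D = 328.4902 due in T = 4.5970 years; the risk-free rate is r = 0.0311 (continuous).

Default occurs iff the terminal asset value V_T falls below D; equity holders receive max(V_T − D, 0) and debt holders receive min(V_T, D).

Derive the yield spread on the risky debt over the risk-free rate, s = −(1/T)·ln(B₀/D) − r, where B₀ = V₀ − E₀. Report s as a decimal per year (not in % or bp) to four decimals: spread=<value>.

spread=0.0402

d₁ = [ln(V₀/D) + (r + σ²/2)T] / (σ√T)
   = [ln(498.4389/328.4902) + (0.0311 + 0.5·0.4024²)·4.5970] / (0.4024·√4.5970)
   = [0.416974 + 0.515153] / 0.862770 = 1.080388
d₂ = d₁ − σ√T = 1.080388 − 0.862770 = 0.217618
N(d₁) = 0.860015,  N(d₂) = 0.586137,  e^(−rT) = 0.866783
E₀ = V₀·N(d₁) − D·e^(−rT)·N(d₂)
   = 498.4389·0.860015 − 328.4902·0.866783·0.586137 = 261.774609
B₀ = V₀ − E₀ = 498.4389 − 261.774609 = 236.664291
spread = −(1/T)·ln(B₀/D) − r = −(1/4.5970)·ln(236.664291/328.4902) − 0.0311 = 0.04022138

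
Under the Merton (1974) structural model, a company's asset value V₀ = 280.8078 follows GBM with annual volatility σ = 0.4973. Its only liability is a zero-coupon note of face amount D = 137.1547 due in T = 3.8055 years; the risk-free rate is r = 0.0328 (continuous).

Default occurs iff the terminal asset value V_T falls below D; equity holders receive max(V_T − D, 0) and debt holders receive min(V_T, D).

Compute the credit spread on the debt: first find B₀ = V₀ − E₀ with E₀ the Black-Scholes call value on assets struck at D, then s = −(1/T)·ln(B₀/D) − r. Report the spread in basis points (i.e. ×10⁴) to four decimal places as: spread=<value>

d₁ = [ln(V₀/D) + (r + σ²/2)T] / (σ√T)
   = [ln(280.8078/137.1547) + (0.0328 + 0.5·0.4973²)·3.8055] / (0.4973·√3.8055)
   = [0.716561 + 0.595384] / 0.970117 = 1.352357
d₂ = d₁ − σ√T = 1.352357 − 0.970117 = 0.382240
N(d₁) = 0.911869,  N(d₂) = 0.648858,  e^(−rT) = 0.882655
E₀ = V₀·N(d₁) − D·e^(−rT)·N(d₂)
   = 280.8078·0.911869 − 137.1547·0.882655·0.648858 = 177.509061
B₀ = V₀ − E₀ = 280.8078 − 177.509061 = 103.298739
spread = −(1/T)·ln(B₀/D) − r = −(1/3.8055)·ln(103.298739/137.1547) − 0.0328 = 0.04169332
in basis points: 0.04169332 × 10⁴ = 416.9332 bp

spread=416.9332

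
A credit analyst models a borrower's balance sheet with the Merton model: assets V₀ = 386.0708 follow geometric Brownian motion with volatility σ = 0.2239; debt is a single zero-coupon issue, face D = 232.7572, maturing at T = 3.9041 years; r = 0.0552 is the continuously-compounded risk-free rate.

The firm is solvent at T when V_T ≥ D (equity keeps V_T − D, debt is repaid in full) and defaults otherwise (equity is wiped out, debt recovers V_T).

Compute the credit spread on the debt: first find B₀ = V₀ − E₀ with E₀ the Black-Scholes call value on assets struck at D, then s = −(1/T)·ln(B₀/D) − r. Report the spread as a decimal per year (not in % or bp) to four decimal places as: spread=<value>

d₁ = [ln(V₀/D) + (r + σ²/2)T] / (σ√T)
   = [ln(386.0708/232.7572) + (0.0552 + 0.5·0.2239²)·3.9041] / (0.2239·√3.9041)
   = [0.506025 + 0.313365] / 0.442399 = 1.852149
d₂ = d₁ − σ√T = 1.852149 − 0.442399 = 1.409750
N(d₁) = 0.967998,  N(d₂) = 0.920693,  e^(−rT) = 0.806133
E₀ = V₀·N(d₁) − D·e^(−rT)·N(d₂)
   = 386.0708·0.967998 − 232.7572·0.806133·0.920693 = 200.962979
B₀ = V₀ − E₀ = 386.0708 − 200.962979 = 185.107821
spread = −(1/T)·ln(B₀/D) − r = −(1/3.9041)·ln(185.107821/232.7572) − 0.0552 = 0.00347098

spread=0.0035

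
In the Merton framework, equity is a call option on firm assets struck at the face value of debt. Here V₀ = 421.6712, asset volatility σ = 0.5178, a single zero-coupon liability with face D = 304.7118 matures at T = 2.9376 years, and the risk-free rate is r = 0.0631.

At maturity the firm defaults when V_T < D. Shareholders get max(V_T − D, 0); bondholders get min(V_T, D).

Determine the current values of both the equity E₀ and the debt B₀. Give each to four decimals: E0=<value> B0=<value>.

E0=216.8687 B0=204.8025

d₁ = [ln(V₀/D) + (r + σ²/2)T] / (σ√T)
   = [ln(421.6712/304.7118) + (0.0631 + 0.5·0.5178²)·2.9376] / (0.5178·√2.9376)
   = [0.324859 + 0.579173] / 0.887480 = 1.018651
d₂ = d₁ − σ√T = 1.018651 − 0.887480 = 0.131171
N(d₁) = 0.845816,  N(d₂) = 0.552180,  e^(−rT) = 0.830803
E₀ = V₀·N(d₁) − D·e^(−rT)·N(d₂)
   = 421.6712·0.845816 − 304.7118·0.830803·0.552180 = 216.868674
B₀ = V₀ − E₀ = 421.6712 − 216.868674 = 204.802526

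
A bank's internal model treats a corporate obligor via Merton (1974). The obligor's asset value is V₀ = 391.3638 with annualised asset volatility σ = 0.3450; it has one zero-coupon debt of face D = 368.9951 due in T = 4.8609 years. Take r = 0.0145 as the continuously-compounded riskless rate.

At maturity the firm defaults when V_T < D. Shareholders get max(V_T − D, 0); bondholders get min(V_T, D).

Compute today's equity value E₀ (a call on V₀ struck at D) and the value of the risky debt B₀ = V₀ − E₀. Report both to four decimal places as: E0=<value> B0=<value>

E0=134.1580 B0=257.2058

d₁ = [ln(V₀/D) + (r + σ²/2)T] / (σ√T)
   = [ln(391.3638/368.9951) + (0.0145 + 0.5·0.3450²)·4.8609] / (0.3450·√4.8609)
   = [0.058854 + 0.359767] / 0.760637 = 0.550357
d₂ = d₁ − σ√T = 0.550357 − 0.760637 = -0.210280
N(d₁) = 0.708963,  N(d₂) = 0.416724,  e^(−rT) = 0.931944
E₀ = V₀·N(d₁) − D·e^(−rT)·N(d₂)
   = 391.3638·0.708963 − 368.9951·0.931944·0.416724 = 134.158018
B₀ = V₀ − E₀ = 391.3638 − 134.158018 = 257.205782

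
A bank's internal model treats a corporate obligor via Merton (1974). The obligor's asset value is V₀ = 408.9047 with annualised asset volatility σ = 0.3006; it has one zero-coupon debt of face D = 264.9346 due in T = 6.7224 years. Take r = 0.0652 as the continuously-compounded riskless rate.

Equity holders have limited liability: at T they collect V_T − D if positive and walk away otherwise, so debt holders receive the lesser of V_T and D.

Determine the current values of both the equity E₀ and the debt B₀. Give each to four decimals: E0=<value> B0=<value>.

E0=250.9343 B0=157.9704

d₁ = [ln(V₀/D) + (r + σ²/2)T] / (σ√T)
   = [ln(408.9047/264.9346) + (0.0652 + 0.5·0.3006²)·6.7224] / (0.3006·√6.7224)
   = [0.433999 + 0.742020] / 0.779383 = 1.508909
d₂ = d₁ − σ√T = 1.508909 − 0.779383 = 0.729526
N(d₁) = 0.934339,  N(d₂) = 0.767160,  e^(−rT) = 0.645132
E₀ = V₀·N(d₁) − D·e^(−rT)·N(d₂)
   = 408.9047·0.934339 − 264.9346·0.645132·0.767160 = 250.934348
B₀ = V₀ − E₀ = 408.9047 − 250.934348 = 157.970352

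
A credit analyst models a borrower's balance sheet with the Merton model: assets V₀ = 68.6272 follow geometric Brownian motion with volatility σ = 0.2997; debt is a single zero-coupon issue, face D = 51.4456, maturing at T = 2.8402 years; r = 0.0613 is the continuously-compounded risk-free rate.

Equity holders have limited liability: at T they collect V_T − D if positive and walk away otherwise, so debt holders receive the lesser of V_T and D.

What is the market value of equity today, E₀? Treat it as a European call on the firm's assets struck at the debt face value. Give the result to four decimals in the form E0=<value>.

E0=28.0364

d₁ = [ln(V₀/D) + (r + σ²/2)T] / (σ√T)
   = [ln(68.6272/51.4456) + (0.0613 + 0.5·0.2997²)·2.8402] / (0.2997·√2.8402)
   = [0.288164 + 0.301658] / 0.505081 = 1.167776
d₂ = d₁ − σ√T = 1.167776 − 0.505081 = 0.662695
N(d₁) = 0.878551,  N(d₂) = 0.746237,  e^(−rT) = 0.840209
E₀ = V₀·N(d₁) − D·e^(−rT)·N(d₂)
   = 68.6272·0.878551 − 51.4456·0.840209·0.746237 = 28.036378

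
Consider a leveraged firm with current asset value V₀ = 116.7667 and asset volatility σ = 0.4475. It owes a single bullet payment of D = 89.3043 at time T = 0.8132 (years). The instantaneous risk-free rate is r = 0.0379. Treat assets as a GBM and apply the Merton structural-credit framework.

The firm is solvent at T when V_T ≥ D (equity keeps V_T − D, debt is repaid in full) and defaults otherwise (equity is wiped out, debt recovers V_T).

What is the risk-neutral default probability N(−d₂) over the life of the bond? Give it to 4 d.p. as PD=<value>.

PD=0.2949

d₁ = [ln(V₀/D) + (r + σ²/2)T] / (σ√T)
   = [ln(116.7667/89.3043) + (0.0379 + 0.5·0.4475²)·0.8132] / (0.4475·√0.8132)
   = [0.268128 + 0.112244] / 0.403545 = 0.942579
d₂ = d₁ − σ√T = 0.942579 − 0.403545 = 0.539034
risk-neutral PD = N(−d₂) = N(-0.539034) = 0.294932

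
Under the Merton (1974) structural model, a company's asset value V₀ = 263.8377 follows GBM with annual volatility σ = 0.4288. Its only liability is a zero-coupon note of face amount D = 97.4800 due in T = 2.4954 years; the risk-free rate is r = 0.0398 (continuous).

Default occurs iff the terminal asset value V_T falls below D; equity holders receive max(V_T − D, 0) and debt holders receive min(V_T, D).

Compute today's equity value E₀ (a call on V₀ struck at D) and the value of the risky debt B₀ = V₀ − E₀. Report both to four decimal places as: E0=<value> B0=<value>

d₁ = [ln(V₀/D) + (r + σ²/2)T] / (σ√T)
   = [ln(263.8377/97.4800) + (0.0398 + 0.5·0.4288²)·2.4954] / (0.4288·√2.4954)
   = [0.995687 + 0.328731] / 0.677368 = 1.955240
d₂ = d₁ − σ√T = 1.955240 − 0.677368 = 1.277872
N(d₁) = 0.974723,  N(d₂) = 0.899353,  e^(−rT) = 0.905456
E₀ = V₀·N(d₁) − D·e^(−rT)·N(d₂)
   = 263.8377·0.974723 − 97.4800·0.905456·0.899353 = 177.788272
B₀ = V₀ − E₀ = 263.8377 − 177.788272 = 86.049428

E0=177.7883 B0=86.0494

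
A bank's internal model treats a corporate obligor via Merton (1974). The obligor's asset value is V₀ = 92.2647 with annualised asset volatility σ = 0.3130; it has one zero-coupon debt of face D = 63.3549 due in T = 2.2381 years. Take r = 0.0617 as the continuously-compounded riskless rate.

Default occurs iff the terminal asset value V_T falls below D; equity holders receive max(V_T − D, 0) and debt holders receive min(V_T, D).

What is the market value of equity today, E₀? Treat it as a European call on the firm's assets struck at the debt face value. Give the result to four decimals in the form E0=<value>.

d₁ = [ln(V₀/D) + (r + σ²/2)T] / (σ√T)
   = [ln(92.2647/63.3549) + (0.0617 + 0.5·0.3130²)·2.2381] / (0.3130·√2.2381)
   = [0.375909 + 0.247723] / 0.468257 = 1.331817
d₂ = d₁ − σ√T = 1.331817 − 0.468257 = 0.863560
N(d₁) = 0.908540,  N(d₂) = 0.806085,  e^(−rT) = 0.871020
E₀ = V₀·N(d₁) − D·e^(−rT)·N(d₂)
   = 92.2647·0.908540 − 63.3549·0.871020·0.806085 = 39.343663

E0=39.3437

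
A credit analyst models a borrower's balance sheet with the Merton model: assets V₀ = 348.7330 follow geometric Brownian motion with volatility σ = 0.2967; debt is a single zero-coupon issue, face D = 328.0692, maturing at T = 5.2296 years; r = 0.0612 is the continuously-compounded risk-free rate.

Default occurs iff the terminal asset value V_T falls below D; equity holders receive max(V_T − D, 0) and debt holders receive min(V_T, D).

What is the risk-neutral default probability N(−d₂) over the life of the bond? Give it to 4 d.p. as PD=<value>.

PD=0.4120

d₁ = [ln(V₀/D) + (r + σ²/2)T] / (σ√T)
   = [ln(348.7330/328.0692) + (0.0612 + 0.5·0.2967²)·5.2296] / (0.2967·√5.2296)
   = [0.061082 + 0.550235] / 0.678503 = 0.900979
d₂ = d₁ − σ√T = 0.900979 − 0.678503 = 0.222476
risk-neutral PD = N(−d₂) = N(-0.222476) = 0.411972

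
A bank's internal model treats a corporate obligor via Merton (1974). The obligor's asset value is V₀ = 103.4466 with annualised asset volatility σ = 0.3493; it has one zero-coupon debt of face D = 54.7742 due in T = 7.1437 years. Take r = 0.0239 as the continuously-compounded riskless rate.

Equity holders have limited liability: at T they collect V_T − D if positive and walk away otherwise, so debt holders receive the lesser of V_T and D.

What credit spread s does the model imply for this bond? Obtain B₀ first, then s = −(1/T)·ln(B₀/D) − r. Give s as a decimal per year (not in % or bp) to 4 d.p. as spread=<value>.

spread=0.0212

d₁ = [ln(V₀/D) + (r + σ²/2)T] / (σ√T)
   = [ln(103.4466/54.7742) + (0.0239 + 0.5·0.3493²)·7.1437] / (0.3493·√7.1437)
   = [0.635836 + 0.606538] / 0.933599 = 1.330737
d₂ = d₁ − σ√T = 1.330737 − 0.933599 = 0.397138
N(d₁) = 0.908362,  N(d₂) = 0.654367,  e^(−rT) = 0.843045
E₀ = V₀·N(d₁) − D·e^(−rT)·N(d₂)
   = 103.4466·0.908362 − 54.7742·0.843045·0.654367 = 63.750173
B₀ = V₀ − E₀ = 103.4466 − 63.750173 = 39.696427
spread = −(1/T)·ln(B₀/D) − r = −(1/7.1437)·ln(39.696427/54.7742) − 0.0239 = 0.02116882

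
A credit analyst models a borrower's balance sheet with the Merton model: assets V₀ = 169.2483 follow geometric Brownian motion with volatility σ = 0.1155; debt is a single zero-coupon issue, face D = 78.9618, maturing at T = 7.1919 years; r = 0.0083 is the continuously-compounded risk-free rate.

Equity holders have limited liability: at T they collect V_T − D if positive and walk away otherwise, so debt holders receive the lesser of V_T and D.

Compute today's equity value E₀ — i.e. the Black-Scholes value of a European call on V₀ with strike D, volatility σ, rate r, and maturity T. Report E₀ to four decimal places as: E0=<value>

d₁ = [ln(V₀/D) + (r + σ²/2)T] / (σ√T)
   = [ln(169.2483/78.9618) + (0.0083 + 0.5·0.1155²)·7.1919] / (0.1155·√7.1919)
   = [0.762403 + 0.107664] / 0.309745 = 2.808979
d₂ = d₁ − σ√T = 2.808979 − 0.309745 = 2.499235
N(d₁) = 0.997515,  N(d₂) = 0.993777,  e^(−rT) = 0.942054
E₀ = V₀·N(d₁) − D·e^(−rT)·N(d₂)
   = 169.2483·0.997515 − 78.9618·0.942054·0.993777 = 94.904368

E0=94.9044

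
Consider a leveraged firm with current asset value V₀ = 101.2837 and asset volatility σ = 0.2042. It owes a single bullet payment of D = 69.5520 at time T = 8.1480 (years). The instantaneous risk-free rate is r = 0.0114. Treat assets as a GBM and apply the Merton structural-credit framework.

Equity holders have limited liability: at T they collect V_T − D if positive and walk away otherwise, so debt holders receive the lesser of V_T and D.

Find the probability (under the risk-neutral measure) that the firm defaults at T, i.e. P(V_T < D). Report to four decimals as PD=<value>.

PD=0.3041

d₁ = [ln(V₀/D) + (r + σ²/2)T] / (σ√T)
   = [ln(101.2837/69.5520) + (0.0114 + 0.5·0.2042²)·8.1480] / (0.2042·√8.1480)
   = [0.375851 + 0.262763] / 0.582883 = 1.095613
d₂ = d₁ − σ√T = 1.095613 − 0.582883 = 0.512731
risk-neutral PD = N(−d₂) = N(-0.512731) = 0.304070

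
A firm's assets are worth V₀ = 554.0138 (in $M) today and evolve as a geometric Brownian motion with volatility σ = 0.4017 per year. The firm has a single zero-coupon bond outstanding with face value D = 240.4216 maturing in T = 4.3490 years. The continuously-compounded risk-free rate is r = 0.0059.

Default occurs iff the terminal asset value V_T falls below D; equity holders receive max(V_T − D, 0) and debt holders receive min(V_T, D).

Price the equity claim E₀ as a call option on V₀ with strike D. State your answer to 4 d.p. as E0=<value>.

E0=342.2574

d₁ = [ln(V₀/D) + (r + σ²/2)T] / (σ√T)
   = [ln(554.0138/240.4216) + (0.0059 + 0.5·0.4017²)·4.3490] / (0.4017·√4.3490)
   = [0.834796 + 0.376543] / 0.837715 = 1.446002
d₂ = d₁ − σ√T = 1.446002 − 0.837715 = 0.608287
N(d₁) = 0.925912,  N(d₂) = 0.728501,  e^(−rT) = 0.974667
E₀ = V₀·N(d₁) − D·e^(−rT)·N(d₂)
   = 554.0138·0.925912 − 240.4216·0.974667·0.728501 = 342.257364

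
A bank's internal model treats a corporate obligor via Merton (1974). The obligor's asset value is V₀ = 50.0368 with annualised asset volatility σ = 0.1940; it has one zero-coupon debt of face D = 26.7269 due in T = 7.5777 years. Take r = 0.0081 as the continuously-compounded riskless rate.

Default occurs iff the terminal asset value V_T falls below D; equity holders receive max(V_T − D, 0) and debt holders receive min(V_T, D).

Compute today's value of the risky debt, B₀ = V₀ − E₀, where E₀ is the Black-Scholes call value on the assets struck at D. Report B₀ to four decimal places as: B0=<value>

d₁ = [ln(V₀/D) + (r + σ²/2)T] / (σ√T)
   = [ln(50.0368/26.7269) + (0.0081 + 0.5·0.1940²)·7.5777] / (0.1940·√7.5777)
   = [0.627088 + 0.203977] / 0.534036 = 1.556196
d₂ = d₁ − σ√T = 1.556196 − 0.534036 = 1.022161
N(d₁) = 0.940169,  N(d₂) = 0.846648,  e^(−rT) = 0.940466
E₀ = V₀·N(d₁) − D·e^(−rT)·N(d₂)
   = 50.0368·0.940169 − 26.7269·0.940466·0.846648 = 25.761942
B₀ = V₀ − E₀ = 50.0368 − 25.761942 = 24.274858

B0=24.2749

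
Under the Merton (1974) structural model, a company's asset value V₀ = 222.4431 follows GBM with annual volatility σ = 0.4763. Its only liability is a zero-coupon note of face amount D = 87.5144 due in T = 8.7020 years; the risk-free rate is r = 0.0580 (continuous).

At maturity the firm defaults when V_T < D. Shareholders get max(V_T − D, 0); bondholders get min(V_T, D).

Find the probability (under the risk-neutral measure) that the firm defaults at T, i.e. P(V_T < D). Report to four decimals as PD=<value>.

d₁ = [ln(V₀/D) + (r + σ²/2)T] / (σ√T)
   = [ln(222.4431/87.5144) + (0.0580 + 0.5·0.4763²)·8.7020] / (0.4763·√8.7020)
   = [0.932868 + 1.491791] / 1.405045 = 1.725681
d₂ = d₁ − σ√T = 1.725681 − 1.405045 = 0.320637
risk-neutral PD = N(−d₂) = N(-0.320637) = 0.374243

PD=0.3742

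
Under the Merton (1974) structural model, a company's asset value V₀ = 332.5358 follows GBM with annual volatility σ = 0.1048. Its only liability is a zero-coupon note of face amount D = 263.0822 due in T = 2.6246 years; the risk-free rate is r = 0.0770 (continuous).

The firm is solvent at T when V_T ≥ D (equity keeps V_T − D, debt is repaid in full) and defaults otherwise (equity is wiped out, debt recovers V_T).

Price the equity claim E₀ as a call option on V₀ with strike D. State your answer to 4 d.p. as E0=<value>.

E0=117.6657

d₁ = [ln(V₀/D) + (r + σ²/2)T] / (σ√T)
   = [ln(332.5358/263.0822) + (0.0770 + 0.5·0.1048²)·2.6246] / (0.1048·√2.6246)
   = [0.234281 + 0.216507] / 0.169782 = 2.655093
d₂ = d₁ − σ√T = 2.655093 − 0.169782 = 2.485310
N(d₁) = 0.996036,  N(d₂) = 0.993528,  e^(−rT) = 0.817018
E₀ = V₀·N(d₁) − D·e^(−rT)·N(d₂)
   = 332.5358·0.996036 − 263.0822·0.817018·0.993528 = 117.665730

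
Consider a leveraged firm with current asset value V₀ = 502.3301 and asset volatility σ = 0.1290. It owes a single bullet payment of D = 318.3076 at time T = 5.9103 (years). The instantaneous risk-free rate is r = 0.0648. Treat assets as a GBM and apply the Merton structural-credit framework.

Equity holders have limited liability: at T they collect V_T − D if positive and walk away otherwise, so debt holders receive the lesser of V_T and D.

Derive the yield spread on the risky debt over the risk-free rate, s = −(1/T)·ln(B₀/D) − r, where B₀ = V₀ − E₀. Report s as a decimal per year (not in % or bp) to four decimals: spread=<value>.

spread=0.0001

d₁ = [ln(V₀/D) + (r + σ²/2)T] / (σ√T)
   = [ln(502.3301/318.3076) + (0.0648 + 0.5·0.1290²)·5.9103] / (0.1290·√5.9103)
   = [0.456239 + 0.432164] / 0.313613 = 2.832799
d₂ = d₁ − σ√T = 2.832799 − 0.313613 = 2.519185
N(d₁) = 0.997693,  N(d₂) = 0.994119,  e^(−rT) = 0.681821
E₀ = V₀·N(d₁) − D·e^(−rT)·N(d₂)
   = 502.3301·0.997693 − 318.3076·0.681821·0.994119 = 285.418630
B₀ = V₀ − E₀ = 502.3301 − 285.418630 = 216.911470
spread = −(1/T)·ln(B₀/D) − r = −(1/5.9103)·ln(216.911470/318.3076) − 0.0648 = 0.00009162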